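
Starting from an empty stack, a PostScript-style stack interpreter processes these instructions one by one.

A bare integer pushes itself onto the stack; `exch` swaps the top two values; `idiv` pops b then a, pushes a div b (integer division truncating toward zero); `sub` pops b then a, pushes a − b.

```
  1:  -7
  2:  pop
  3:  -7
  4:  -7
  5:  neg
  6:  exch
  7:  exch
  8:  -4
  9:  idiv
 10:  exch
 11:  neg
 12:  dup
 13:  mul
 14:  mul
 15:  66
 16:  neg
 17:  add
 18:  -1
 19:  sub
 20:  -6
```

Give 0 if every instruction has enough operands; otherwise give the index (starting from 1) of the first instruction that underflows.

0

-7   : -7
pop  : (empty)
-7   : -7
-7   : -7 -7
neg  : -7 7
exch : 7 -7
exch : -7 7
-4   : -7 7 -4
idiv : -7 -1
exch : -1 -7
neg  : -1 7
dup  : -1 7 7
mul  : -1 49
mul  : -49
66   : -49 66
neg  : -49 -66
add  : -115
-1   : -115 -1
sub  : -114
-6   : -114 -6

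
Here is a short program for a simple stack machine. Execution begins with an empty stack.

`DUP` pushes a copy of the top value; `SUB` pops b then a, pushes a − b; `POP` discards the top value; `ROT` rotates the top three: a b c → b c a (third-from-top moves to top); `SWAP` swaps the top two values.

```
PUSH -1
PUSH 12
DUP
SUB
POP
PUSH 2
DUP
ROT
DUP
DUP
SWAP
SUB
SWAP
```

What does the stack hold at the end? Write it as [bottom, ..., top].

PUSH -1  [-1]
PUSH 12  [-1, 12]
DUP      [-1, 12, 12]
SUB      [-1, 0]
POP      [-1]
PUSH 2   [-1, 2]
DUP      [-1, 2, 2]
ROT      [2, 2, -1]
DUP      [2, 2, -1, -1]
DUP      [2, 2, -1, -1, -1]
SWAP     [2, 2, -1, -1, -1]
SUB      [2, 2, -1, 0]
SWAP     [2, 2, 0, -1]

[2, 2, 0, -1]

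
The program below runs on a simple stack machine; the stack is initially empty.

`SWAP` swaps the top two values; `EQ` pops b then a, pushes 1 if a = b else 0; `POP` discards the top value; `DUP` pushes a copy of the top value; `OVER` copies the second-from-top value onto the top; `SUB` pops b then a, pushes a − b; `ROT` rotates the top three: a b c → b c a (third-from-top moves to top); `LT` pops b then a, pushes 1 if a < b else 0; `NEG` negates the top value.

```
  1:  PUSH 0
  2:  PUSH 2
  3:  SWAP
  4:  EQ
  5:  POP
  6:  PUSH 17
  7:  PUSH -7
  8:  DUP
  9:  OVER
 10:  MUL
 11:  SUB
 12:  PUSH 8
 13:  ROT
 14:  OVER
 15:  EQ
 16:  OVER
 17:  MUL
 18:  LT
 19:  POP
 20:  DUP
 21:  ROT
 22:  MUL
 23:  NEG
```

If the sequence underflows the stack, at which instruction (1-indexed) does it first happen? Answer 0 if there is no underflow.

21

PUSH 0  → 0
PUSH 2  → 0 2
SWAP    → 2 0
EQ      → 0
POP     → (empty)
PUSH 17 → 17
PUSH -7 → 17 -7
DUP     → 17 -7 -7
OVER    → 17 -7 -7 -7
MUL     → 17 -7 49
SUB     → 17 -56
PUSH 8  → 17 -56 8
ROT     → -56 8 17
OVER    → -56 8 17 8
EQ      → -56 8 0
OVER    → -56 8 0 8
MUL     → -56 8 0
LT      → -56 0
POP     → -56
DUP     → -56 -56
ROT  — needs 3 operands, stack has 2 → underflow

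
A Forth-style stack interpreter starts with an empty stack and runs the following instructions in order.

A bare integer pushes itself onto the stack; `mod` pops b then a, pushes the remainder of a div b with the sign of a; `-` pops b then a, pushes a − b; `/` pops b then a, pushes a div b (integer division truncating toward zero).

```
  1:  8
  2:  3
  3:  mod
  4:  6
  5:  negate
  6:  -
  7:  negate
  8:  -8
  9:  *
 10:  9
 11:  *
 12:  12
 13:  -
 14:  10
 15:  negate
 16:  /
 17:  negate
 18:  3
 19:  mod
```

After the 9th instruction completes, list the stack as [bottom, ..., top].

[64]

8       [8]
3       [8, 3]
mod     [2]
6       [2, 6]
negate  [2, -6]
-       [8]
negate  [-8]
-8      [-8, -8]
*       [64]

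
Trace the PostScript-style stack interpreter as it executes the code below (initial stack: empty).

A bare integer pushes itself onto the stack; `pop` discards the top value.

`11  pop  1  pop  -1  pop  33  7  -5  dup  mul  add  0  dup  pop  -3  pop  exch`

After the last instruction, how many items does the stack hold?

11    11
pop   (empty)
1     1
pop   (empty)
-1    -1
pop   (empty)
33    33
7     33 7
-5    33 7 -5
dup   33 7 -5 -5
mul   33 7 25
add   33 32
0     33 32 0
dup   33 32 0 0
pop   33 32 0
-3    33 32 0 -3
pop   33 32 0
exch  33 0 32

3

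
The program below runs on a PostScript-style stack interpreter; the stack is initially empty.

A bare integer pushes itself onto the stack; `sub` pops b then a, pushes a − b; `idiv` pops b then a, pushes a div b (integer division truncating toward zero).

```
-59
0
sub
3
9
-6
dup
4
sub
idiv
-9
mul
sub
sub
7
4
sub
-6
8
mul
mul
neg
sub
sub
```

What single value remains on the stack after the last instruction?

-59   [-59]
0     [-59, 0]
sub   [-59]
3     [-59, 3]
9     [-59, 3, 9]
-6    [-59, 3, 9, -6]
dup   [-59, 3, 9, -6, -6]
4     [-59, 3, 9, -6, -6, 4]
sub   [-59, 3, 9, -6, -10]
idiv  [-59, 3, 9, 0]
-9    [-59, 3, 9, 0, -9]
mul   [-59, 3, 9, 0]
sub   [-59, 3, 9]
sub   [-59, -6]
7     [-59, -6, 7]
4     [-59, -6, 7, 4]
sub   [-59, -6, 3]
-6    [-59, -6, 3, -6]
8     [-59, -6, 3, -6, 8]
mul   [-59, -6, 3, -48]
mul   [-59, -6, -144]
neg   [-59, -6, 144]
sub   [-59, -150]
sub   [91]

91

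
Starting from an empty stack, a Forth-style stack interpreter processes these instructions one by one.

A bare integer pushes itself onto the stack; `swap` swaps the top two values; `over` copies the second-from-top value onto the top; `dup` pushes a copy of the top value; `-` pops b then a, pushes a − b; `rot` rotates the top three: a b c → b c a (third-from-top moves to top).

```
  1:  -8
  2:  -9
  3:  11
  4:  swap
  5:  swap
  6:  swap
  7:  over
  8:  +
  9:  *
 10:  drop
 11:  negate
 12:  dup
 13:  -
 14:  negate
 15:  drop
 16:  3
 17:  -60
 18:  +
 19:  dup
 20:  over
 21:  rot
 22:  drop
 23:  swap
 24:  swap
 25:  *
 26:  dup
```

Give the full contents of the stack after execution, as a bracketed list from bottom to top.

-8     → -8
-9     → -8 -9
11     → -8 -9 11
swap   → -8 11 -9
swap   → -8 -9 11
swap   → -8 11 -9
over   → -8 11 -9 11
+      → -8 11 2
*      → -8 22
drop   → -8
negate → 8
dup    → 8 8
-      → 0
negate → 0
drop   → (empty)
3      → 3
-60    → 3 -60
+      → -57
dup    → -57 -57
over   → -57 -57 -57
rot    → -57 -57 -57
drop   → -57 -57
swap   → -57 -57
swap   → -57 -57
*      → 3249
dup    → 3249 3249

[3249, 3249]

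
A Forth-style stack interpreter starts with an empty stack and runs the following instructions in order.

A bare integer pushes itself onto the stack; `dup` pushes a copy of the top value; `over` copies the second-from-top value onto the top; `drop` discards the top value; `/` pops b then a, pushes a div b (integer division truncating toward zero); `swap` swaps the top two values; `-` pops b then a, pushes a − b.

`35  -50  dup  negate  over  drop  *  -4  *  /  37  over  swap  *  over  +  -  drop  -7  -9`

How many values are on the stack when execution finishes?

35      35
-50     35 -50
dup     35 -50 -50
negate  35 -50 50
over    35 -50 50 -50
drop    35 -50 50
*       35 -2500
-4      35 -2500 -4
*       35 10000
/       0
37      0 37
over    0 37 0
swap    0 0 37
*       0 0
over    0 0 0
+       0 0
-       0
drop    (empty)
-7      -7
-9      -7 -9

2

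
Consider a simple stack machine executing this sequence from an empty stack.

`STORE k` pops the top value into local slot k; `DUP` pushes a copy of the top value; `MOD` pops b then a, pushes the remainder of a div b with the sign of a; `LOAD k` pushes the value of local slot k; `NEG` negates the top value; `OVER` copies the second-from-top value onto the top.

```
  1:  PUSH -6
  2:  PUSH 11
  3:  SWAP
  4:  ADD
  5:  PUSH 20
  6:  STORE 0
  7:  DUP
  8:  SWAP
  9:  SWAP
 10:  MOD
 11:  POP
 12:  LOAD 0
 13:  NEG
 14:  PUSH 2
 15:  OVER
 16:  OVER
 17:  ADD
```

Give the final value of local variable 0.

PUSH -6 : -6
PUSH 11 : -6 11
SWAP    : 11 -6
ADD     : 5
PUSH 20 : 5 20
STORE 0 : 5
DUP     : 5 5
SWAP    : 5 5
SWAP    : 5 5
MOD     : 0
POP     : (empty)
LOAD 0  : 20
NEG     : -20
PUSH 2  : -20 2
OVER    : -20 2 -20
OVER    : -20 2 -20 2
ADD     : -20 2 -18

20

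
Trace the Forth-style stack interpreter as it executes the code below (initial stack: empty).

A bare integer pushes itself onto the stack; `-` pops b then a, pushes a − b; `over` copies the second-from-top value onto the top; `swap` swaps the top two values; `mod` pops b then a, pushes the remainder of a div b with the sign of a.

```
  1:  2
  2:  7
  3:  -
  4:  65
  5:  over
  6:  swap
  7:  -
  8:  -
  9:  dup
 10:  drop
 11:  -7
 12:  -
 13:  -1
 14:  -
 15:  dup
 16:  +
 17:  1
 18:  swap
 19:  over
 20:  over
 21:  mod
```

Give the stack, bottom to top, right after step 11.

2    → [2]
7    → [2, 7]
-    → [-5]
65   → [-5, 65]
over → [-5, 65, -5]
swap → [-5, -5, 65]
-    → [-5, -70]
-    → [65]
dup  → [65, 65]
drop → [65]
-7   → [65, -7]

[65, -7]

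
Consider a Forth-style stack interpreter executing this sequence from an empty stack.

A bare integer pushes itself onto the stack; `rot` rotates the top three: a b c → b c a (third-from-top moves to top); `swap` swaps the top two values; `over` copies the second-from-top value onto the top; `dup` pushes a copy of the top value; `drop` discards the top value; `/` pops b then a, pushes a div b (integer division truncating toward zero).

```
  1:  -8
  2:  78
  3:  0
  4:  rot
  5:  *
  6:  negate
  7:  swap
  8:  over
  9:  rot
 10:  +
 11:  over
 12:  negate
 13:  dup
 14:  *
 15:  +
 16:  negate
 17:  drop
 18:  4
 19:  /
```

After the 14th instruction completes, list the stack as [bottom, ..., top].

-8     : -8
78     : -8 78
0      : -8 78 0
rot    : 78 0 -8
*      : 78 0
negate : 78 0
swap   : 0 78
over   : 0 78 0
rot    : 78 0 0
+      : 78 0
over   : 78 0 78
negate : 78 0 -78
dup    : 78 0 -78 -78
*      : 78 0 6084

[78, 0, 6084]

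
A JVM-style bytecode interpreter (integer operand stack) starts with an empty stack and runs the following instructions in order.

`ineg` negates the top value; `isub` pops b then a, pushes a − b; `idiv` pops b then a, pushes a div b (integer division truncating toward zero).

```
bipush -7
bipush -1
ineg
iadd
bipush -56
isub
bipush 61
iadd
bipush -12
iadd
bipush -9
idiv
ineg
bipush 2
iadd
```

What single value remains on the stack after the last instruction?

bipush -7  -> -7
bipush -1  -> -7 -1
ineg       -> -7 1
iadd       -> -6
bipush -56 -> -6 -56
isub       -> 50
bipush 61  -> 50 61
iadd       -> 111
bipush -12 -> 111 -12
iadd       -> 99
bipush -9  -> 99 -9
idiv       -> -11
ineg       -> 11
bipush 2   -> 11 2
iadd       -> 13

13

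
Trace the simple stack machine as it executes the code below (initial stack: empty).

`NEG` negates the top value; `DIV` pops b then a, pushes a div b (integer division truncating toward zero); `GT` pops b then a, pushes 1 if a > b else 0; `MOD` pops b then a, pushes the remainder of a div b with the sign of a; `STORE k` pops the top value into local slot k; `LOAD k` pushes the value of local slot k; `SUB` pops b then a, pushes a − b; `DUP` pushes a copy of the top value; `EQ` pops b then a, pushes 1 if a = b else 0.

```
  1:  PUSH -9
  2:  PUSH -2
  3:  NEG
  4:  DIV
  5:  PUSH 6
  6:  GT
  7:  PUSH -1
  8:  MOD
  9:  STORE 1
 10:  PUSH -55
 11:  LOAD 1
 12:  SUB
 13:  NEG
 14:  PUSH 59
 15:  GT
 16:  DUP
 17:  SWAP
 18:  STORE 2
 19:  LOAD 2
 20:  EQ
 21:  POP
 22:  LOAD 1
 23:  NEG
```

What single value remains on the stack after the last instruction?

PUSH -9   [-9]
PUSH -2   [-9, -2]
NEG       [-9, 2]
DIV       [-4]
PUSH 6    [-4, 6]
GT        [0]
PUSH -1   [0, -1]
MOD       [0]
STORE 1   []
PUSH -55  [-55]
LOAD 1    [-55, 0]
SUB       [-55]
NEG       [55]
PUSH 59   [55, 59]
GT        [0]
DUP       [0, 0]
SWAP      [0, 0]
STORE 2   [0]
LOAD 2    [0, 0]
EQ        [1]
POP       []
LOAD 1    [0]
NEG       [0]

0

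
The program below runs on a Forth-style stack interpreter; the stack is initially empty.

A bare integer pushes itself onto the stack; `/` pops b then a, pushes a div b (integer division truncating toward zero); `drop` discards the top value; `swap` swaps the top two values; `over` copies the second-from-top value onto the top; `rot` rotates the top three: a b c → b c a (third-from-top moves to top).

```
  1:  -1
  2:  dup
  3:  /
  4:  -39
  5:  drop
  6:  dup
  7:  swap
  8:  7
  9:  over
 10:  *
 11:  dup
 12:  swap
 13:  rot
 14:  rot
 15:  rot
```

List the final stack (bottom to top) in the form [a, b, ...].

[1, 1, 7, 7]

-1   : [-1]
dup  : [-1, -1]
/    : [1]
-39  : [1, -39]
drop : [1]
dup  : [1, 1]
swap : [1, 1]
7    : [1, 1, 7]
over : [1, 1, 7, 1]
*    : [1, 1, 7]
dup  : [1, 1, 7, 7]
swap : [1, 1, 7, 7]
rot  : [1, 7, 7, 1]
rot  : [1, 7, 1, 7]
rot  : [1, 1, 7, 7]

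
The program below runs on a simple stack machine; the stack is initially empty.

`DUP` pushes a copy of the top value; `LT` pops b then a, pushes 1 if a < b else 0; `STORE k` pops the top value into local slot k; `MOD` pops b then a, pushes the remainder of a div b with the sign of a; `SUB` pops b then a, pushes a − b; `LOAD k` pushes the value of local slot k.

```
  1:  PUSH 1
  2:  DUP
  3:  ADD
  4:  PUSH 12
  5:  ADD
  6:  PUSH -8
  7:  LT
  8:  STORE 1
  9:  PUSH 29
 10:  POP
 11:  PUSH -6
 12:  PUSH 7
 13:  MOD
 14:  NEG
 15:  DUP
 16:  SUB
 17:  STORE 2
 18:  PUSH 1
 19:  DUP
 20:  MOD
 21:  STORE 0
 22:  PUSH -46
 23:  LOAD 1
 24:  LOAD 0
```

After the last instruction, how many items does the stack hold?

3

PUSH 1    [1]
DUP       [1, 1]
ADD       [2]
PUSH 12   [2, 12]
ADD       [14]
PUSH -8   [14, -8]
LT        [0]
STORE 1   []
PUSH 29   [29]
POP       []
PUSH -6   [-6]
PUSH 7    [-6, 7]
MOD       [-6]
NEG       [6]
DUP       [6, 6]
SUB       [0]
STORE 2   []
PUSH 1    [1]
DUP       [1, 1]
MOD       [0]
STORE 0   []
PUSH -46  [-46]
LOAD 1    [-46, 0]
LOAD 0    [-46, 0, 0]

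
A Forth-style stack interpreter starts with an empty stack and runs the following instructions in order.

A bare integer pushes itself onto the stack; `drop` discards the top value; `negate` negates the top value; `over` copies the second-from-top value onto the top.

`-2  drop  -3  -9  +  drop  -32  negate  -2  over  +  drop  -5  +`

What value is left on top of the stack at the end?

27

-2     → -2
drop   → (empty)
-3     → -3
-9     → -3 -9
+      → -12
drop   → (empty)
-32    → -32
negate → 32
-2     → 32 -2
over   → 32 -2 32
+      → 32 30
drop   → 32
-5     → 32 -5
+      → 27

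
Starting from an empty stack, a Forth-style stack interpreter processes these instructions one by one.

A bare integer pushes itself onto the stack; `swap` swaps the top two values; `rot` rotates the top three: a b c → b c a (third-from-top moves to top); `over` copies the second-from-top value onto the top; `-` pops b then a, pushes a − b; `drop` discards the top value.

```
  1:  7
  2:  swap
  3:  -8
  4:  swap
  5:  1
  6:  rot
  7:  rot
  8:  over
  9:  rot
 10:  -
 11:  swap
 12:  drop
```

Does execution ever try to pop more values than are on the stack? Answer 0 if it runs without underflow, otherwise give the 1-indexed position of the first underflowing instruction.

2

7 → [7]
swap  — needs 2 operands, stack has 1 → underflow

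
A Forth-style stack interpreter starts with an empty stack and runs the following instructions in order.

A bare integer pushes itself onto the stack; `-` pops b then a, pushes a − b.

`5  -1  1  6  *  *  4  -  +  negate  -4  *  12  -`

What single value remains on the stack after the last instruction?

-32

5      → [5]
-1     → [5, -1]
1      → [5, -1, 1]
6      → [5, -1, 1, 6]
*      → [5, -1, 6]
*      → [5, -6]
4      → [5, -6, 4]
-      → [5, -10]
+      → [-5]
negate → [5]
-4     → [5, -4]
*      → [-20]
12     → [-20, 12]
-      → [-32]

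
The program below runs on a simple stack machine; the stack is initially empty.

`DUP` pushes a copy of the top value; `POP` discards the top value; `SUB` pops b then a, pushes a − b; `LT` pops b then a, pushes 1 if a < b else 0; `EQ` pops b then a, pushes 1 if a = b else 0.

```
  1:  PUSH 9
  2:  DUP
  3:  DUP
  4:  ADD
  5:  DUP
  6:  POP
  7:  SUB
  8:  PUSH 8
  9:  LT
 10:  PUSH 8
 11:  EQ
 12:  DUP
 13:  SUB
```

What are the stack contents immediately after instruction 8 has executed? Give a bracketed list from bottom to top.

[-9, 8]

PUSH 9 -> [9]
DUP    -> [9, 9]
DUP    -> [9, 9, 9]
ADD    -> [9, 18]
DUP    -> [9, 18, 18]
POP    -> [9, 18]
SUB    -> [-9]
PUSH 8 -> [-9, 8]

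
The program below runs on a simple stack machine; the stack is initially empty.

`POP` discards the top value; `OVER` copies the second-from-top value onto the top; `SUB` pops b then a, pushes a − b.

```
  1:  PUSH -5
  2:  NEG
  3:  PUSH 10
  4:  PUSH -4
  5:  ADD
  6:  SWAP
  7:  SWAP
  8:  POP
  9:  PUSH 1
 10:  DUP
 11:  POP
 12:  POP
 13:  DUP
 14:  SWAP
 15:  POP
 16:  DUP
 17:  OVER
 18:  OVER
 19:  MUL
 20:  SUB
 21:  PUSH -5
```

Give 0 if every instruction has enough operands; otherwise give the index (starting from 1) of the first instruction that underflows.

PUSH -5  [-5]
NEG      [5]
PUSH 10  [5, 10]
PUSH -4  [5, 10, -4]
ADD      [5, 6]
SWAP     [6, 5]
SWAP     [5, 6]
POP      [5]
PUSH 1   [5, 1]
DUP      [5, 1, 1]
POP      [5, 1]
POP      [5]
DUP      [5, 5]
SWAP     [5, 5]
POP      [5]
DUP      [5, 5]
OVER     [5, 5, 5]
OVER     [5, 5, 5, 5]
MUL      [5, 5, 25]
SUB      [5, -20]
PUSH -5  [5, -20, -5]

0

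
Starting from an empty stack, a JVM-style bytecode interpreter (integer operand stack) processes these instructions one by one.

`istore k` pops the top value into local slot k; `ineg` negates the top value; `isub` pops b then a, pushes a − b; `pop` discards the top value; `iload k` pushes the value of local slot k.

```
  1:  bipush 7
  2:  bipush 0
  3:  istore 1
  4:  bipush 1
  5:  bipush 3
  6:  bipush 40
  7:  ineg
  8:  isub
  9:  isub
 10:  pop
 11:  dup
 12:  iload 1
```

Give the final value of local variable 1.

bipush 7  -> 7
bipush 0  -> 7 0
istore 1  -> 7
bipush 1  -> 7 1
bipush 3  -> 7 1 3
bipush 40 -> 7 1 3 40
ineg      -> 7 1 3 -40
isub      -> 7 1 43
isub      -> 7 -42
pop       -> 7
dup       -> 7 7
iload 1   -> 7 7 0

0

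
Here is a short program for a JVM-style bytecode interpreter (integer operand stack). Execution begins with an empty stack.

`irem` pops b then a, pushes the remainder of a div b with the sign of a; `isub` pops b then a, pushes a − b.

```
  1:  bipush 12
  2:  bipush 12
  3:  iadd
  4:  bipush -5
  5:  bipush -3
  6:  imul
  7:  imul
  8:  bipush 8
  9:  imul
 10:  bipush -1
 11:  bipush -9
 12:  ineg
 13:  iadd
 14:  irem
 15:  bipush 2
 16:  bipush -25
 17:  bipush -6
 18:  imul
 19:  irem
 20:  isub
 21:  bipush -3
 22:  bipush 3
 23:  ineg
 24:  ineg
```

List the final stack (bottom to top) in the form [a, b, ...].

bipush 12  -> 12
bipush 12  -> 12 12
iadd       -> 24
bipush -5  -> 24 -5
bipush -3  -> 24 -5 -3
imul       -> 24 15
imul       -> 360
bipush 8   -> 360 8
imul       -> 2880
bipush -1  -> 2880 -1
bipush -9  -> 2880 -1 -9
ineg       -> 2880 -1 9
iadd       -> 2880 8
irem       -> 0
bipush 2   -> 0 2
bipush -25 -> 0 2 -25
bipush -6  -> 0 2 -25 -6
imul       -> 0 2 150
irem       -> 0 2
isub       -> -2
bipush -3  -> -2 -3
bipush 3   -> -2 -3 3
ineg       -> -2 -3 -3
ineg       -> -2 -3 3

[-2, -3, 3]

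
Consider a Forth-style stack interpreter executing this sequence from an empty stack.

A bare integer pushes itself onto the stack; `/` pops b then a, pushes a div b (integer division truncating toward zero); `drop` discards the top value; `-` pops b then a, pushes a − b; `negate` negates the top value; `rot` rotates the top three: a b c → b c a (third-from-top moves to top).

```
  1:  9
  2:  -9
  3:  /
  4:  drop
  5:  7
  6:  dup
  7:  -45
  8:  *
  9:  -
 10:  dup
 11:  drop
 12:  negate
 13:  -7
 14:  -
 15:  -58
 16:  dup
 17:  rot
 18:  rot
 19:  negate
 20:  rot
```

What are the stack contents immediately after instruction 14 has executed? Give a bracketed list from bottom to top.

[-315]

9       9
-9      9 -9
/       -1
drop    (empty)
7       7
dup     7 7
-45     7 7 -45
*       7 -315
-       322
dup     322 322
drop    322
negate  -322
-7      -322 -7
-       -315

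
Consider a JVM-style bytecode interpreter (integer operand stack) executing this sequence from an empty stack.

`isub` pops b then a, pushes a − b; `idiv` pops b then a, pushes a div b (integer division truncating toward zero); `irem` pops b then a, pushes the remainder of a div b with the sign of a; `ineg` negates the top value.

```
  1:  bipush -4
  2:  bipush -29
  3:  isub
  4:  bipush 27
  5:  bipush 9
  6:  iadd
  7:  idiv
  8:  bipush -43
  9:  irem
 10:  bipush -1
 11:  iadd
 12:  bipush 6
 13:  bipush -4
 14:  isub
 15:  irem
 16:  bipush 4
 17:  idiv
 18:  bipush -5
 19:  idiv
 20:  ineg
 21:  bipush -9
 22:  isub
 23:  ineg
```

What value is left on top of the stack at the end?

bipush -4  → -4
bipush -29 → -4 -29
isub       → 25
bipush 27  → 25 27
bipush 9   → 25 27 9
iadd       → 25 36
idiv       → 0
bipush -43 → 0 -43
irem       → 0
bipush -1  → 0 -1
iadd       → -1
bipush 6   → -1 6
bipush -4  → -1 6 -4
isub       → -1 10
irem       → -1
bipush 4   → -1 4
idiv       → 0
bipush -5  → 0 -5
idiv       → 0
ineg       → 0
bipush -9  → 0 -9
isub       → 9
ineg       → -9

-9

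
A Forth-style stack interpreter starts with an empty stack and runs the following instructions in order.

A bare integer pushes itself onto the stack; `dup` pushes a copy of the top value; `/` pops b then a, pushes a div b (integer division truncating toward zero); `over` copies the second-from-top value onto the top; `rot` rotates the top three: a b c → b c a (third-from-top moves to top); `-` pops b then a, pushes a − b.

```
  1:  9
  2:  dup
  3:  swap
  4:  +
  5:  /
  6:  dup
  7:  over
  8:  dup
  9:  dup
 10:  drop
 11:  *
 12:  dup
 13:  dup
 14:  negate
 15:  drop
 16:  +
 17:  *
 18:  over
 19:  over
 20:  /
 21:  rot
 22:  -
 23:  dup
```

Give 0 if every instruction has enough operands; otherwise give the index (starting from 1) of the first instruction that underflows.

9    → [9]
dup  → [9, 9]
swap → [9, 9]
+    → [18]
/  — needs 2 operands, stack has 1 → underflow

5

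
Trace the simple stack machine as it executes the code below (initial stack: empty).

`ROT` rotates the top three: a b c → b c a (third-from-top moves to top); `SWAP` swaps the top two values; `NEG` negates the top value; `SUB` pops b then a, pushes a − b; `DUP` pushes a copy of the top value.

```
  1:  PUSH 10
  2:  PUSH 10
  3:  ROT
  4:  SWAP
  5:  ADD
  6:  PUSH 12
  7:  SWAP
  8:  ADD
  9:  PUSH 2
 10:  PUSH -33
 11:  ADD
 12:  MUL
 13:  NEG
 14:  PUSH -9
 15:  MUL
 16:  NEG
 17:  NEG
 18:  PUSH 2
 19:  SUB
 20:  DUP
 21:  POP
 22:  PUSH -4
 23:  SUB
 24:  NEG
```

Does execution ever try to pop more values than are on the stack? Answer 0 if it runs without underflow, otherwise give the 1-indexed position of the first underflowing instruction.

3

PUSH 10 -> [10]
PUSH 10 -> [10, 10]
ROT  — needs 3 operands, stack has 2 → underflow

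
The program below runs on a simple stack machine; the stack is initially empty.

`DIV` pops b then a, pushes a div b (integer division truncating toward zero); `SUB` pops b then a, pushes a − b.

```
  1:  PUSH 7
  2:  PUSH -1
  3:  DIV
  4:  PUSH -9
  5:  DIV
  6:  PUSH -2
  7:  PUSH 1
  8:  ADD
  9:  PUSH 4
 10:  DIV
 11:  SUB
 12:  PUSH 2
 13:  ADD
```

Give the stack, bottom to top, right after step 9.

[0, -1, 4]

PUSH 7  -> 7
PUSH -1 -> 7 -1
DIV     -> -7
PUSH -9 -> -7 -9
DIV     -> 0
PUSH -2 -> 0 -2
PUSH 1  -> 0 -2 1
ADD     -> 0 -1
PUSH 4  -> 0 -1 4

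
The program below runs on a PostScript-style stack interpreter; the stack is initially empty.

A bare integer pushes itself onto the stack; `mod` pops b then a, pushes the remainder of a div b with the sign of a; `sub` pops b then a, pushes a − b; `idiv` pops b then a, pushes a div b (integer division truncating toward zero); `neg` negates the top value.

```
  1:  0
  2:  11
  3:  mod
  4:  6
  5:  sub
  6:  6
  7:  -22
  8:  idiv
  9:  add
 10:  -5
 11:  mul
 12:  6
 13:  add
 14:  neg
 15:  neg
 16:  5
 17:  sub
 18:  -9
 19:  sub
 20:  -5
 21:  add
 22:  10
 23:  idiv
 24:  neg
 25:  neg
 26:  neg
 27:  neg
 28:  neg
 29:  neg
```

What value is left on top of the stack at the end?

3

0    → 0
11   → 0 11
mod  → 0
6    → 0 6
sub  → -6
6    → -6 6
-22  → -6 6 -22
idiv → -6 0
add  → -6
-5   → -6 -5
mul  → 30
6    → 30 6
add  → 36
neg  → -36
neg  → 36
5    → 36 5
sub  → 31
-9   → 31 -9
sub  → 40
-5   → 40 -5
add  → 35
10   → 35 10
idiv → 3
neg  → -3
neg  → 3
neg  → -3
neg  → 3
neg  → -3
neg  → 3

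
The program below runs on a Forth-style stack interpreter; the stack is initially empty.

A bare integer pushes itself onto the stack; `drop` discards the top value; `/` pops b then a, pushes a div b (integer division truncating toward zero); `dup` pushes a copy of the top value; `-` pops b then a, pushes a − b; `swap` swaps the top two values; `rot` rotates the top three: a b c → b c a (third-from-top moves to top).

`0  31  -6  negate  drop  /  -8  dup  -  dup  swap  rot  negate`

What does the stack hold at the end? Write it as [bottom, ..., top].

[0, 0, 0]

0       [0]
31      [0, 31]
-6      [0, 31, -6]
negate  [0, 31, 6]
drop    [0, 31]
/       [0]
-8      [0, -8]
dup     [0, -8, -8]
-       [0, 0]
dup     [0, 0, 0]
swap    [0, 0, 0]
rot     [0, 0, 0]
negate  [0, 0, 0]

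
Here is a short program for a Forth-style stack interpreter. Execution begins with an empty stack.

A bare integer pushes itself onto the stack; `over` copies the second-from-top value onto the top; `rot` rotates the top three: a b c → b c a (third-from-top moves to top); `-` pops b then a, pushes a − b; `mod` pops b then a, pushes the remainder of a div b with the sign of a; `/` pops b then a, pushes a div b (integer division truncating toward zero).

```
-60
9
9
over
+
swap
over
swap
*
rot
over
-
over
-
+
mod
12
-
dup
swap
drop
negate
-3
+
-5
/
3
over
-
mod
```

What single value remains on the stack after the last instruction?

-60    → [-60]
9      → [-60, 9]
9      → [-60, 9, 9]
over   → [-60, 9, 9, 9]
+      → [-60, 9, 18]
swap   → [-60, 18, 9]
over   → [-60, 18, 9, 18]
swap   → [-60, 18, 18, 9]
*      → [-60, 18, 162]
rot    → [18, 162, -60]
over   → [18, 162, -60, 162]
-      → [18, 162, -222]
over   → [18, 162, -222, 162]
-      → [18, 162, -384]
+      → [18, -222]
mod    → [18]
12     → [18, 12]
-      → [6]
dup    → [6, 6]
swap   → [6, 6]
drop   → [6]
negate → [-6]
-3     → [-6, -3]
+      → [-9]
-5     → [-9, -5]
/      → [1]
3      → [1, 3]
over   → [1, 3, 1]
-      → [1, 2]
mod    → [1]

1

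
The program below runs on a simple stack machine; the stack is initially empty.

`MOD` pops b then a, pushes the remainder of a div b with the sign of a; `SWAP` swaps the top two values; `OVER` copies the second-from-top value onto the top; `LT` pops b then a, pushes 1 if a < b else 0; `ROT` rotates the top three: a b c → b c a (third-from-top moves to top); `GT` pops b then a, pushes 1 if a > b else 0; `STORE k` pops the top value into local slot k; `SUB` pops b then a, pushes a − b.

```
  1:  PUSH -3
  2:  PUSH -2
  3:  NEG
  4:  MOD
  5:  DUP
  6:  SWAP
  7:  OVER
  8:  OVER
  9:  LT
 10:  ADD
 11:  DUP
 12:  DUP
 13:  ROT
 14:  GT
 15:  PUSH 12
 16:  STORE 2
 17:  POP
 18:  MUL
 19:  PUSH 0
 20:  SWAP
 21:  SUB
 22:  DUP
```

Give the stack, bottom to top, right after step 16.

[-1, -1, 0]

PUSH -3 -> [-3]
PUSH -2 -> [-3, -2]
NEG     -> [-3, 2]
MOD     -> [-1]
DUP     -> [-1, -1]
SWAP    -> [-1, -1]
OVER    -> [-1, -1, -1]
OVER    -> [-1, -1, -1, -1]
LT      -> [-1, -1, 0]
ADD     -> [-1, -1]
DUP     -> [-1, -1, -1]
DUP     -> [-1, -1, -1, -1]
ROT     -> [-1, -1, -1, -1]
GT      -> [-1, -1, 0]
PUSH 12 -> [-1, -1, 0, 12]
STORE 2 -> [-1, -1, 0]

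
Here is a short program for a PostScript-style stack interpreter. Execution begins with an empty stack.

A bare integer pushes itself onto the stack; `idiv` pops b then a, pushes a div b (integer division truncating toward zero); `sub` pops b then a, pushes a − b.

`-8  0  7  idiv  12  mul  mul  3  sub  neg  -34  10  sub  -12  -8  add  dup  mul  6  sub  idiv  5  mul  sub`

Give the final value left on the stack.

-8   : -8
0    : -8 0
7    : -8 0 7
idiv : -8 0
12   : -8 0 12
mul  : -8 0
mul  : 0
3    : 0 3
sub  : -3
neg  : 3
-34  : 3 -34
10   : 3 -34 10
sub  : 3 -44
-12  : 3 -44 -12
-8   : 3 -44 -12 -8
add  : 3 -44 -20
dup  : 3 -44 -20 -20
mul  : 3 -44 400
6    : 3 -44 400 6
sub  : 3 -44 394
idiv : 3 0
5    : 3 0 5
mul  : 3 0
sub  : 3

3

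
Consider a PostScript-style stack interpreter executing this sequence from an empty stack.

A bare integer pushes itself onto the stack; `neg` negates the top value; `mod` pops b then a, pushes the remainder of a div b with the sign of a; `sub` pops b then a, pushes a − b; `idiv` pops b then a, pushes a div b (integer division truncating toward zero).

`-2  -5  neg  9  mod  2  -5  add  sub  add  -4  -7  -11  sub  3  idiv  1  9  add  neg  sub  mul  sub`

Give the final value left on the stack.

50

-2   : [-2]
-5   : [-2, -5]
neg  : [-2, 5]
9    : [-2, 5, 9]
mod  : [-2, 5]
2    : [-2, 5, 2]
-5   : [-2, 5, 2, -5]
add  : [-2, 5, -3]
sub  : [-2, 8]
add  : [6]
-4   : [6, -4]
-7   : [6, -4, -7]
-11  : [6, -4, -7, -11]
sub  : [6, -4, 4]
3    : [6, -4, 4, 3]
idiv : [6, -4, 1]
1    : [6, -4, 1, 1]
9    : [6, -4, 1, 1, 9]
add  : [6, -4, 1, 10]
neg  : [6, -4, 1, -10]
sub  : [6, -4, 11]
mul  : [6, -44]
sub  : [50]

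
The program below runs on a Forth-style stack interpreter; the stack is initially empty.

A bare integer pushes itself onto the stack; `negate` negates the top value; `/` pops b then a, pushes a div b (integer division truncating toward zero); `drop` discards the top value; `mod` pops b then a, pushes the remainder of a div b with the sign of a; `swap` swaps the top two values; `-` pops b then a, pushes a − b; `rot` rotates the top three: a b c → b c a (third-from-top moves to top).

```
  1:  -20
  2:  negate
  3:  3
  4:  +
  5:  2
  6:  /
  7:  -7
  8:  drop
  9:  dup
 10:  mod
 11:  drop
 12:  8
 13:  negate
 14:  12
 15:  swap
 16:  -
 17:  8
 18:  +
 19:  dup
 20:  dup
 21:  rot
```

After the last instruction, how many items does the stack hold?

-20    -> -20
negate -> 20
3      -> 20 3
+      -> 23
2      -> 23 2
/      -> 11
-7     -> 11 -7
drop   -> 11
dup    -> 11 11
mod    -> 0
drop   -> (empty)
8      -> 8
negate -> -8
12     -> -8 12
swap   -> 12 -8
-      -> 20
8      -> 20 8
+      -> 28
dup    -> 28 28
dup    -> 28 28 28
rot    -> 28 28 28

3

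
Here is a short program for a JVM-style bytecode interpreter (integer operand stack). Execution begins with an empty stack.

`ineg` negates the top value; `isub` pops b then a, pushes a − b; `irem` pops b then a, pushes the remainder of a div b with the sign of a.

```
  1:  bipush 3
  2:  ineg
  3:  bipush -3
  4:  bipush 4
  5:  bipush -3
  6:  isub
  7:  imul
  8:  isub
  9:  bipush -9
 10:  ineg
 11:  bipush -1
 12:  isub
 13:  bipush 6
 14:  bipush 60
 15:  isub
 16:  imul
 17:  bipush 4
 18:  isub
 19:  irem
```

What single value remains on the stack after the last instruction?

18

bipush 3  -> [3]
ineg      -> [-3]
bipush -3 -> [-3, -3]
bipush 4  -> [-3, -3, 4]
bipush -3 -> [-3, -3, 4, -3]
isub      -> [-3, -3, 7]
imul      -> [-3, -21]
isub      -> [18]
bipush -9 -> [18, -9]
ineg      -> [18, 9]
bipush -1 -> [18, 9, -1]
isub      -> [18, 10]
bipush 6  -> [18, 10, 6]
bipush 60 -> [18, 10, 6, 60]
isub      -> [18, 10, -54]
imul      -> [18, -540]
bipush 4  -> [18, -540, 4]
isub      -> [18, -544]
irem      -> [18]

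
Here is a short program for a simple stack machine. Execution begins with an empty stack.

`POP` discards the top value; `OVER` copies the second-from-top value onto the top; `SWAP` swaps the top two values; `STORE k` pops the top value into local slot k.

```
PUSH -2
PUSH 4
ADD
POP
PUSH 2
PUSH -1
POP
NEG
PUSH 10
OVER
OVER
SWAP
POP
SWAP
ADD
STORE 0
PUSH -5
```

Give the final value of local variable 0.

20

PUSH -2 → [-2]
PUSH 4  → [-2, 4]
ADD     → [2]
POP     → []
PUSH 2  → [2]
PUSH -1 → [2, -1]
POP     → [2]
NEG     → [-2]
PUSH 10 → [-2, 10]
OVER    → [-2, 10, -2]
OVER    → [-2, 10, -2, 10]
SWAP    → [-2, 10, 10, -2]
POP     → [-2, 10, 10]
SWAP    → [-2, 10, 10]
ADD     → [-2, 20]
STORE 0 → [-2]
PUSH -5 → [-2, -5]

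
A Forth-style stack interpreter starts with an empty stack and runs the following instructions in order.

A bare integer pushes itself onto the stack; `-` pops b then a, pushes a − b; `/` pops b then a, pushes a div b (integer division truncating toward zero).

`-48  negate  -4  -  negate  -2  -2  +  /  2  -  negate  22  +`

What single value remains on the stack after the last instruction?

11

-48     [-48]
negate  [48]
-4      [48, -4]
-       [52]
negate  [-52]
-2      [-52, -2]
-2      [-52, -2, -2]
+       [-52, -4]
/       [13]
2       [13, 2]
-       [11]
negate  [-11]
22      [-11, 22]
+       [11]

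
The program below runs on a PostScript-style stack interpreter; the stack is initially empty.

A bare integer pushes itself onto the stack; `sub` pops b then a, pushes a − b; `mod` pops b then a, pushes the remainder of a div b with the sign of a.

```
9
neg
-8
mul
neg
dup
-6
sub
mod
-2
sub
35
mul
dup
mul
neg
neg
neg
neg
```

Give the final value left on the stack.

19600

9    [9]
neg  [-9]
-8   [-9, -8]
mul  [72]
neg  [-72]
dup  [-72, -72]
-6   [-72, -72, -6]
sub  [-72, -66]
mod  [-6]
-2   [-6, -2]
sub  [-4]
35   [-4, 35]
mul  [-140]
dup  [-140, -140]
mul  [19600]
neg  [-19600]
neg  [19600]
neg  [-19600]
neg  [19600]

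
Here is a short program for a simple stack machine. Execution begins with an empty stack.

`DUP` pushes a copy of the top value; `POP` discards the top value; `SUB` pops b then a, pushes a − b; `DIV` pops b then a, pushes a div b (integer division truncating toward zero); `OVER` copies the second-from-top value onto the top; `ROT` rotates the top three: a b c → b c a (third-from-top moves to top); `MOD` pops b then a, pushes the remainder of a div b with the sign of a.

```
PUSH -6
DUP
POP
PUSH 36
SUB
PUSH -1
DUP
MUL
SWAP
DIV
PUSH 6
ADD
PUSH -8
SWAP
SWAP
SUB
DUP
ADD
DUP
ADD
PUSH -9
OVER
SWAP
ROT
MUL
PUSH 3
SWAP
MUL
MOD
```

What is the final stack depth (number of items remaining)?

PUSH -6 → [-6]
DUP     → [-6, -6]
POP     → [-6]
PUSH 36 → [-6, 36]
SUB     → [-42]
PUSH -1 → [-42, -1]
DUP     → [-42, -1, -1]
MUL     → [-42, 1]
SWAP    → [1, -42]
DIV     → [0]
PUSH 6  → [0, 6]
ADD     → [6]
PUSH -8 → [6, -8]
SWAP    → [-8, 6]
SWAP    → [6, -8]
SUB     → [14]
DUP     → [14, 14]
ADD     → [28]
DUP     → [28, 28]
ADD     → [56]
PUSH -9 → [56, -9]
OVER    → [56, -9, 56]
SWAP    → [56, 56, -9]
ROT     → [56, -9, 56]
MUL     → [56, -504]
PUSH 3  → [56, -504, 3]
SWAP    → [56, 3, -504]
MUL     → [56, -1512]
MOD     → [56]

1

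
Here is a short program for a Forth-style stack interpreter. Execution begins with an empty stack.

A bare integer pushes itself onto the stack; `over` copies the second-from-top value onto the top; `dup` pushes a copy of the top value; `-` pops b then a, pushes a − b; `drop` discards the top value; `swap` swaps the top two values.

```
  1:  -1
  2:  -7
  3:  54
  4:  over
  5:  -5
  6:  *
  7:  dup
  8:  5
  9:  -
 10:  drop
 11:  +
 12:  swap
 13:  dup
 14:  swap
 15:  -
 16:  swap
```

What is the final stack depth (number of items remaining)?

-1   -> [-1]
-7   -> [-1, -7]
54   -> [-1, -7, 54]
over -> [-1, -7, 54, -7]
-5   -> [-1, -7, 54, -7, -5]
*    -> [-1, -7, 54, 35]
dup  -> [-1, -7, 54, 35, 35]
5    -> [-1, -7, 54, 35, 35, 5]
-    -> [-1, -7, 54, 35, 30]
drop -> [-1, -7, 54, 35]
+    -> [-1, -7, 89]
swap -> [-1, 89, -7]
dup  -> [-1, 89, -7, -7]
swap -> [-1, 89, -7, -7]
-    -> [-1, 89, 0]
swap -> [-1, 0, 89]

3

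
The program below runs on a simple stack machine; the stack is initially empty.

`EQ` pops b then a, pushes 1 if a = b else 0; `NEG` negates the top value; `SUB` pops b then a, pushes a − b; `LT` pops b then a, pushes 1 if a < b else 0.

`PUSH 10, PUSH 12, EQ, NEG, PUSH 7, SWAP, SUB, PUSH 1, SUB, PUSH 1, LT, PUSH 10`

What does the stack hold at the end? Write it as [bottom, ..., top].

PUSH 10 : 10
PUSH 12 : 10 12
EQ      : 0
NEG     : 0
PUSH 7  : 0 7
SWAP    : 7 0
SUB     : 7
PUSH 1  : 7 1
SUB     : 6
PUSH 1  : 6 1
LT      : 0
PUSH 10 : 0 10

[0, 10]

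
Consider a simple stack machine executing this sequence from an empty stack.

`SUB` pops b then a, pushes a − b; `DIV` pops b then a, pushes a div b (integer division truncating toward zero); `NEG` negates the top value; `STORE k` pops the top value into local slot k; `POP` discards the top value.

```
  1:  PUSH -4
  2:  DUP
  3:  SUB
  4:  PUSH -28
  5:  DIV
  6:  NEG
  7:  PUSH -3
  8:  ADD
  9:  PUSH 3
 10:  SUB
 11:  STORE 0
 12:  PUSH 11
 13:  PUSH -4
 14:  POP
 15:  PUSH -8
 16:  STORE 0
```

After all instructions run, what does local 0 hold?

PUSH -4  : [-4]
DUP      : [-4, -4]
SUB      : [0]
PUSH -28 : [0, -28]
DIV      : [0]
NEG      : [0]
PUSH -3  : [0, -3]
ADD      : [-3]
PUSH 3   : [-3, 3]
SUB      : [-6]
STORE 0  : []
PUSH 11  : [11]
PUSH -4  : [11, -4]
POP      : [11]
PUSH -8  : [11, -8]
STORE 0  : [11]

-8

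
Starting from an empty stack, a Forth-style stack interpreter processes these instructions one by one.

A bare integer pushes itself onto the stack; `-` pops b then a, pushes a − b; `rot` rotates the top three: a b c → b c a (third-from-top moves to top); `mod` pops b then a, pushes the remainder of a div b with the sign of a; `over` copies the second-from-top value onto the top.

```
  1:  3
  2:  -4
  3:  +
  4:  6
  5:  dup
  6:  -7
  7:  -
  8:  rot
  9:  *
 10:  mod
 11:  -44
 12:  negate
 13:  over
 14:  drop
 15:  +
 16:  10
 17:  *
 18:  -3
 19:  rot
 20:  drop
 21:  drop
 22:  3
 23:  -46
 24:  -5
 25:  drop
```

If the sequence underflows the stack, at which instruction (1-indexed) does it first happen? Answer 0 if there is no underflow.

19

3       [3]
-4      [3, -4]
+       [-1]
6       [-1, 6]
dup     [-1, 6, 6]
-7      [-1, 6, 6, -7]
-       [-1, 6, 13]
rot     [6, 13, -1]
*       [6, -13]
mod     [6]
-44     [6, -44]
negate  [6, 44]
over    [6, 44, 6]
drop    [6, 44]
+       [50]
10      [50, 10]
*       [500]
-3      [500, -3]
rot  — needs 3 operands, stack has 2 → underflow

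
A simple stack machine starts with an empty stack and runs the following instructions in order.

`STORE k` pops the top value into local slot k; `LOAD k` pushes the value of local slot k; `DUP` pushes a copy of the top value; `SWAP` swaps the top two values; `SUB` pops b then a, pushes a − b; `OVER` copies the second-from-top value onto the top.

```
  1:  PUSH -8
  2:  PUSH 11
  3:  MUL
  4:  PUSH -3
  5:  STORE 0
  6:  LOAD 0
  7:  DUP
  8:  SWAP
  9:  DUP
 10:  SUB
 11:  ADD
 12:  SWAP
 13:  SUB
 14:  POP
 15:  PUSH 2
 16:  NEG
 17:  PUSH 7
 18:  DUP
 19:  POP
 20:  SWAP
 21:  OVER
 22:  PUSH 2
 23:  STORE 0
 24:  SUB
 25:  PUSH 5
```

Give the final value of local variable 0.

2

PUSH -8 -> -8
PUSH 11 -> -8 11
MUL     -> -88
PUSH -3 -> -88 -3
STORE 0 -> -88
LOAD 0  -> -88 -3
DUP     -> -88 -3 -3
SWAP    -> -88 -3 -3
DUP     -> -88 -3 -3 -3
SUB     -> -88 -3 0
ADD     -> -88 -3
SWAP    -> -3 -88
SUB     -> 85
POP     -> (empty)
PUSH 2  -> 2
NEG     -> -2
PUSH 7  -> -2 7
DUP     -> -2 7 7
POP     -> -2 7
SWAP    -> 7 -2
OVER    -> 7 -2 7
PUSH 2  -> 7 -2 7 2
STORE 0 -> 7 -2 7
SUB     -> 7 -9
PUSH 5  -> 7 -9 5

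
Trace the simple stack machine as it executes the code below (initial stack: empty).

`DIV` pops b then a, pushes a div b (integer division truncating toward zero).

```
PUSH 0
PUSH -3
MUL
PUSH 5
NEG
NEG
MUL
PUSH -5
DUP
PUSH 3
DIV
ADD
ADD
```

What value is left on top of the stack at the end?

-6

PUSH 0   [0]
PUSH -3  [0, -3]
MUL      [0]
PUSH 5   [0, 5]
NEG      [0, -5]
NEG      [0, 5]
MUL      [0]
PUSH -5  [0, -5]
DUP      [0, -5, -5]
PUSH 3   [0, -5, -5, 3]
DIV      [0, -5, -1]
ADD      [0, -6]
ADD      [-6]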